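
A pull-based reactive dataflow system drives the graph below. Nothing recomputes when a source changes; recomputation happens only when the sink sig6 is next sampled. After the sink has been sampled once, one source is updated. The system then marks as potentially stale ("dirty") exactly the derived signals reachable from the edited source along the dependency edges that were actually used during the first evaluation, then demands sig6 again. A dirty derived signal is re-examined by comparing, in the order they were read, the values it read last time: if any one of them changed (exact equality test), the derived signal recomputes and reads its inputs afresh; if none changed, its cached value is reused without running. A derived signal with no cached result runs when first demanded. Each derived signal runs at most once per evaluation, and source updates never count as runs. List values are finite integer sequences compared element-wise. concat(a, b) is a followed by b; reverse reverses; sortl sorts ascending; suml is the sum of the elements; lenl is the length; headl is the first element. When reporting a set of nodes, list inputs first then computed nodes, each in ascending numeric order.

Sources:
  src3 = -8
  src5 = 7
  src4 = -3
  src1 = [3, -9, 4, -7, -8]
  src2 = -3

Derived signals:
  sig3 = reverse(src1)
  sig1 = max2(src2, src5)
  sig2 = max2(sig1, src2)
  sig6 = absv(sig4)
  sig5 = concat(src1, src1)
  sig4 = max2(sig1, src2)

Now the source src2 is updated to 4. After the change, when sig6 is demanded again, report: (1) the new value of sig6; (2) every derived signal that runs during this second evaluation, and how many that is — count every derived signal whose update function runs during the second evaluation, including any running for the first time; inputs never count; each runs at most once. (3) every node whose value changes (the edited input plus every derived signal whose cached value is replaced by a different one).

First evaluation (everything demanded from the output):
  sig1 = max2(-3, 7) = 7
  sig4 = max2(7, -3) = 7
  sig6 = absv(7) = 7

Propagation after the edit:
  sig1: runs — src2 -3->4; result 7 (same value as before).
  sig4: runs — src2 -3->4; result 7 (same value as before).
  sig6: checked — values it read are unchanged (sig4 unchanged); reused cached 7 without running.

Key observation: the cutoff stops propagation at sig6 — its inputs' values are unchanged, so it reuses its cache.

New value of sig6: 7.
Derived signals that run: sig1, sig4 — 2 in total.
Values that change: src2.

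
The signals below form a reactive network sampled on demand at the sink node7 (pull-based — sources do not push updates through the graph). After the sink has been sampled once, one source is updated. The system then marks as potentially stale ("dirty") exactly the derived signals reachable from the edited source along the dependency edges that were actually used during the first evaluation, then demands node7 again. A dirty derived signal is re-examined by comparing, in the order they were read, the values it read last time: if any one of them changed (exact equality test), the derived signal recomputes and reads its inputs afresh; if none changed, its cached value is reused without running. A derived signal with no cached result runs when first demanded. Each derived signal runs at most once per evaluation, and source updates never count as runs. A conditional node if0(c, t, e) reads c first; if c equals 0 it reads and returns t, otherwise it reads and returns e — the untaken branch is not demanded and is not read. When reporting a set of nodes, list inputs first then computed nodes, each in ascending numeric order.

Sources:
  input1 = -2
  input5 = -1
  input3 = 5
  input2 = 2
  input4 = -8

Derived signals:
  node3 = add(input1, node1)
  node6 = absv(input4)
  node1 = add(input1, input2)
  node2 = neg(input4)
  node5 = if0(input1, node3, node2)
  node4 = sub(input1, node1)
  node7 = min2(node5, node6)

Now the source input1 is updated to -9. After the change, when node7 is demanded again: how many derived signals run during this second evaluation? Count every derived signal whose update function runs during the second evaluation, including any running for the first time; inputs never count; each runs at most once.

Run set: node5 (1 run).
The important point: node5 recomputes to an identical value, and the output ends up unchanged.

Initial pass — values computed on the first demand:
  node2 = neg(-8) = 8
  node5 = if0(input1=-2 -> else branch node2) = 8
  node6 = absv(-8) = 8
  node7 = min2(8, 8) = 8

Second demand — change propagation:
  node5: re-runs because input1 -2->-9; new result 8 (unchanged).
  node7: re-examined; everything it read last time is the same (node5 unchanged, node6 unchanged) — cache 8 kept, no run.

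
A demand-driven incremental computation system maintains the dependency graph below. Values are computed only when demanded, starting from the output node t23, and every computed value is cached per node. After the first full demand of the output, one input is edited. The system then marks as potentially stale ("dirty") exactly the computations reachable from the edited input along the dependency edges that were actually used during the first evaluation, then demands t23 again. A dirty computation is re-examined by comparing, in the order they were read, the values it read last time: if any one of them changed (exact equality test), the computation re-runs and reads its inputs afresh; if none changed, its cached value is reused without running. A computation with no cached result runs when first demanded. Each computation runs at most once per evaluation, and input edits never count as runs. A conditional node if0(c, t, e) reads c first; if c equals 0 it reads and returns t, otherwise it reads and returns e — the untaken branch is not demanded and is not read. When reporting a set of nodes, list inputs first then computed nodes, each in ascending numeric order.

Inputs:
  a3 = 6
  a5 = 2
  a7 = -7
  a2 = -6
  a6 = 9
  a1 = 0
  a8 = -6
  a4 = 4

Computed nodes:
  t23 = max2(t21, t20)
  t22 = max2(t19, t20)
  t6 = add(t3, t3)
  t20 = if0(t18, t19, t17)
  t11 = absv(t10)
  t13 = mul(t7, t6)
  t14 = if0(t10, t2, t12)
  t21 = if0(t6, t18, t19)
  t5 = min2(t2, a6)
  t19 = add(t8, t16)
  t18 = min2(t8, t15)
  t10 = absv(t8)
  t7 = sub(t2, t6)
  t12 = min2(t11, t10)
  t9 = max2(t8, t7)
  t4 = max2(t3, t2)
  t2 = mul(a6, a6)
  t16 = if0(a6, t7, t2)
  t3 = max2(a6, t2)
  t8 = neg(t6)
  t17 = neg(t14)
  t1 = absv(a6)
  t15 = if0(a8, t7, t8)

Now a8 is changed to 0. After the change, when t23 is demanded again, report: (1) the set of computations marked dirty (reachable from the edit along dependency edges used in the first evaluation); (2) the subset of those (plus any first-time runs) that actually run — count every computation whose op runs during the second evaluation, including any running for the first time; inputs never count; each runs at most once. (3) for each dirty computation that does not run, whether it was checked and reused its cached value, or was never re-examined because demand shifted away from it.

Marked dirty: t15, t18, t20, t23.
Computations that run: t7, t15, t18 — 3 in total.
Checked but reused from cache: t20, t23.
Key observation: a condition flipped, so demand reaches new nodes — t7 runs for the first time.

First evaluation (everything demanded from the output):
  t2 = mul(9, 9) = 81
  t3 = max2(9, 81) = 81
  t6 = add(81, 81) = 162
  t8 = neg(162) = -162
  t10 = absv(-162) = 162
  t11 = absv(162) = 162
  t12 = min2(162, 162) = 162
  t14 = if0(t10=162 -> else branch t12) = 162
  t15 = if0(a8=-6 -> else branch t8) = -162
  t16 = if0(a6=9 -> else branch t2) = 81
  t17 = neg(162) = -162
  t18 = min2(-162, -162) = -162
  t19 = add(-162, 81) = -81
  t20 = if0(t18=-162 -> else branch t17) = -162
  t21 = if0(t6=162 -> else branch t19) = -81
  t23 = max2(-81, -162) = -81

Propagation after the edit:
  t7: demanded for the first time — runs, produces -81.
  t15: runs — a8 -6->0; result -81.
  t18: runs — t15 -162->-81; result -162 (same value as before).
  t20: checked — values it read are unchanged (t18 unchanged, t17 unchanged); reused cached -162 without running.
  t23: checked — values it read are unchanged (t21 unchanged, t20 unchanged); reused cached -81 without running.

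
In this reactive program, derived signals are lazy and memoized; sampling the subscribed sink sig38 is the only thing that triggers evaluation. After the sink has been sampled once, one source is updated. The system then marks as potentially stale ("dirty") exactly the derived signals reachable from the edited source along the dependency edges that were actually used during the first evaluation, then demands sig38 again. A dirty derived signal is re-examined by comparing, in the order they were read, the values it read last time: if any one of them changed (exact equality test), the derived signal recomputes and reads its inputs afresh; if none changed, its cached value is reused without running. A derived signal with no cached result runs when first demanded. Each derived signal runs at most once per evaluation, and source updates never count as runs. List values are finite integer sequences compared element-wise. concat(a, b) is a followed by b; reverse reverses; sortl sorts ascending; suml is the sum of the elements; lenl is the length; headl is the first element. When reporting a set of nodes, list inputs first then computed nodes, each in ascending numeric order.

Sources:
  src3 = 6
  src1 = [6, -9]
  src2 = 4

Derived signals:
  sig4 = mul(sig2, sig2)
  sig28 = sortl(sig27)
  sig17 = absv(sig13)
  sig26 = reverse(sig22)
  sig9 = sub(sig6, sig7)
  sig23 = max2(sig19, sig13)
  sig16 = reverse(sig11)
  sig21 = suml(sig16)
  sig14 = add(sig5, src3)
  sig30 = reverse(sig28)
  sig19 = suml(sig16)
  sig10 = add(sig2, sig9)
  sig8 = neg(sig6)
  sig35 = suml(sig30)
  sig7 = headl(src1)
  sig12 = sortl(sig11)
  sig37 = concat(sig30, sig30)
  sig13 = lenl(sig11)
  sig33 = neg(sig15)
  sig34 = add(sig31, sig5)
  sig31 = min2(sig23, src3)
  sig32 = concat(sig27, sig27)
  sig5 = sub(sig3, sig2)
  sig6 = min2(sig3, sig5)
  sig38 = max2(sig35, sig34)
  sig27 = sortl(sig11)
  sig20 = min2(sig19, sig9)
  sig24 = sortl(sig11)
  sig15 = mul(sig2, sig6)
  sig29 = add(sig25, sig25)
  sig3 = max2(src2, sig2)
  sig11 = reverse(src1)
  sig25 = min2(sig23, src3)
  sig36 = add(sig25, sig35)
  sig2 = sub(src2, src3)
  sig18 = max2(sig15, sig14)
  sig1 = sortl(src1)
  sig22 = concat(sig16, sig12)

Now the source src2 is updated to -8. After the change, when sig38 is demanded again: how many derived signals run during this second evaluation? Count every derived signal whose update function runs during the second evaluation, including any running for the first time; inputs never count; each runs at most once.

3 derived signals run: sig2, sig3, sig5.
Note the absorption at sig5: it re-runs yet its value is the same, leaving the output's value untouched.

First demand of the output computes:
  sig2 = sub(4, 6) = -2
  sig3 = max2(4, -2) = 4
  sig5 = sub(4, -2) = 6
  sig11 = reverse([6, -9]) = [-9, 6]
  sig13 = lenl([-9, 6]) = 2
  sig16 = reverse([-9, 6]) = [6, -9]
  sig19 = suml([6, -9]) = -3
  sig23 = max2(-3, 2) = 2
  sig27 = sortl([-9, 6]) = [-9, 6]
  sig28 = sortl([-9, 6]) = [-9, 6]
  sig30 = reverse([-9, 6]) = [6, -9]
  sig31 = min2(2, 6) = 2
  sig34 = add(2, 6) = 8
  sig35 = suml([6, -9]) = -3
  sig38 = max2(-3, 8) = 8

After the edit, cleaning proceeds:
  sig2: a read changed (src2 4->-8) — executes, giving -14.
  sig3: a read changed (src2 4->-8; sig2 -2->-14) — executes, giving -8.
  sig5: a read changed (sig3 4->-8; sig2 -2->-14) — executes, giving 6 — identical to its old value.
  sig34: dirty, but its reads are unchanged (sig31 unchanged, sig5 unchanged); cached 8 stands.
  sig38: dirty, but its reads are unchanged (sig35 unchanged, sig34 unchanged); cached 8 stands.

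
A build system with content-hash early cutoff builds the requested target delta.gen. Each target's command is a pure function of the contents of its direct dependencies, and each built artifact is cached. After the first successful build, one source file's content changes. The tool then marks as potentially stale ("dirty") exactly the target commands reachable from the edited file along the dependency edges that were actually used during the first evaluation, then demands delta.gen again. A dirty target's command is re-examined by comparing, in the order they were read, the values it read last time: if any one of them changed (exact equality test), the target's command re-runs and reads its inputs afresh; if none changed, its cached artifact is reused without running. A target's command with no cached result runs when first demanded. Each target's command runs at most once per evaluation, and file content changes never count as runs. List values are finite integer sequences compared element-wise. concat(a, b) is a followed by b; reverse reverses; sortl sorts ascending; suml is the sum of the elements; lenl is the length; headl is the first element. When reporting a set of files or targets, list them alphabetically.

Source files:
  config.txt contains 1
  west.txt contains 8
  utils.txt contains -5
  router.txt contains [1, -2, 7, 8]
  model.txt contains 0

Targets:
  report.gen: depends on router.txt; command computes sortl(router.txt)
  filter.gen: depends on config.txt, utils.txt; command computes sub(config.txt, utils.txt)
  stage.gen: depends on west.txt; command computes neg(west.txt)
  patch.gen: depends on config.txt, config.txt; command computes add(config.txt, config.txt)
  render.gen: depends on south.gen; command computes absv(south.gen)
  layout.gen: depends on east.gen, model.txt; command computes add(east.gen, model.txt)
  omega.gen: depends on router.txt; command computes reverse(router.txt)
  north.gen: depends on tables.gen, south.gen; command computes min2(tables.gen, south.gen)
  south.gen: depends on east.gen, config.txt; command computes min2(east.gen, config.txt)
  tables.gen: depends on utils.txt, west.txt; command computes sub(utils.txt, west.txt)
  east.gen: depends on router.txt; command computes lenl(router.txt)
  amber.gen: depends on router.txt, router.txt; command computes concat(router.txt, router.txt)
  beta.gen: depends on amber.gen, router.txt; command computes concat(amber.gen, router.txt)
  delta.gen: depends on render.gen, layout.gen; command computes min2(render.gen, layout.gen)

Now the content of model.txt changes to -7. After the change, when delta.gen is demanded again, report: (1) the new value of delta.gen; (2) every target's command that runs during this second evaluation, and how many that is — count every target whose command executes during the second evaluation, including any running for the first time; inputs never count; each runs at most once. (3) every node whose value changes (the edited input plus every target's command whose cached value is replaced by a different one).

First evaluation (everything demanded from the output):
  east.gen = lenl([1, -2, 7, 8]) = 4
  layout.gen = add(4, 0) = 4
  south.gen = min2(4, 1) = 1
  render.gen = absv(1) = 1
  delta.gen = min2(1, 4) = 1

Propagation after the edit:
  layout.gen: runs — model.txt 0->-7; result -3.
  delta.gen: runs — layout.gen 4->-3; result -3.

New value of delta.gen: -3.
Target commands that run: delta.gen, layout.gen — 2 in total.
Values that change: delta.gen, layout.gen, model.txt.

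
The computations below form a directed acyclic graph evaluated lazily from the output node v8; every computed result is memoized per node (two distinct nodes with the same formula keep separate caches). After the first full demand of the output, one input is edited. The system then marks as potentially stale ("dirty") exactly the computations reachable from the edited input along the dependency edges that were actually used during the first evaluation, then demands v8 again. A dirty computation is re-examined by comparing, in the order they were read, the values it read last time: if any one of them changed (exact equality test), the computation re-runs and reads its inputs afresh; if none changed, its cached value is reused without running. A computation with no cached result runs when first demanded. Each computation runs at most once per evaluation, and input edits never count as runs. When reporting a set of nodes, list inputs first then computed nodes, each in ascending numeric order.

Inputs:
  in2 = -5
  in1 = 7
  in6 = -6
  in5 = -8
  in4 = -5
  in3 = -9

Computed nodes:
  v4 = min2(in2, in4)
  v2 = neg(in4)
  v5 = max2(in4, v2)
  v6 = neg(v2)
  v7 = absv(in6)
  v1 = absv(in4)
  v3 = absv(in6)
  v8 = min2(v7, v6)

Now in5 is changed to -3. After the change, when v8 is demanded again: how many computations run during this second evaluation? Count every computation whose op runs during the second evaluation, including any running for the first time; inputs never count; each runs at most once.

First demand of the output computes:
  v2 = neg(-5) = 5
  v6 = neg(5) = -5
  v7 = absv(-6) = 6
  v8 = min2(6, -5) = -5

After the edit, cleaning proceeds:
  no node depends on in5 at all; the second demand re-runs nothing.

Note the shortcut — nothing in the graph depends on in5 at all, so no recomputation happens.

0 computations run: none.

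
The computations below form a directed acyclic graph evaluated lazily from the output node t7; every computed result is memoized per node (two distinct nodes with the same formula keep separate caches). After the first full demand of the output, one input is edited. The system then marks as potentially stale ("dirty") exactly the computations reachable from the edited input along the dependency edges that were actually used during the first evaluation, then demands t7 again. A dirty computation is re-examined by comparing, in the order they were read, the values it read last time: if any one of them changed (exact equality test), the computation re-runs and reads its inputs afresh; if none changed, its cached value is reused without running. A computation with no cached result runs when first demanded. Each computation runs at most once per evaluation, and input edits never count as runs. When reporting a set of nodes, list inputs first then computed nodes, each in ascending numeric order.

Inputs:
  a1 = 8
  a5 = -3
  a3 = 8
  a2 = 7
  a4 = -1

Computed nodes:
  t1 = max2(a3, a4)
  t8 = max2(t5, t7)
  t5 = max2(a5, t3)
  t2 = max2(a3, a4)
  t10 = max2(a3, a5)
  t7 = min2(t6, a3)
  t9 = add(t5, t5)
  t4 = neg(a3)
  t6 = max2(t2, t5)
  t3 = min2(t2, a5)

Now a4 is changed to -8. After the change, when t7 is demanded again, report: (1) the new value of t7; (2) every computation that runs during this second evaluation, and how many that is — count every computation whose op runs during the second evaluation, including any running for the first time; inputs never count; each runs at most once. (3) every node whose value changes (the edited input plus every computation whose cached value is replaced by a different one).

First demand of the output computes:
  t2 = max2(8, -1) = 8
  t3 = min2(8, -3) = -3
  t5 = max2(-3, -3) = -3
  t6 = max2(8, -3) = 8
  t7 = min2(8, 8) = 8

After the edit, cleaning proceeds:
  t2: a read changed (a4 -1->-8) — executes, giving 8 — identical to its old value.
  t3: dirty, but its reads are unchanged (t2 unchanged, a5 unchanged); cached -3 stands.
  t5: dirty, but its reads are unchanged (a5 unchanged, t3 unchanged); cached -3 stands.
  t6: dirty, but its reads are unchanged (t2 unchanged, t5 unchanged); cached 8 stands.
  t7: dirty, but its reads are unchanged (t6 unchanged, a3 unchanged); cached 8 stands.

Note the absorption at t2: it re-runs yet its value is the same, leaving the output's value untouched.

Demanding t7 again yields 8.
1 computations run: t2.
The nodes whose values change: a4.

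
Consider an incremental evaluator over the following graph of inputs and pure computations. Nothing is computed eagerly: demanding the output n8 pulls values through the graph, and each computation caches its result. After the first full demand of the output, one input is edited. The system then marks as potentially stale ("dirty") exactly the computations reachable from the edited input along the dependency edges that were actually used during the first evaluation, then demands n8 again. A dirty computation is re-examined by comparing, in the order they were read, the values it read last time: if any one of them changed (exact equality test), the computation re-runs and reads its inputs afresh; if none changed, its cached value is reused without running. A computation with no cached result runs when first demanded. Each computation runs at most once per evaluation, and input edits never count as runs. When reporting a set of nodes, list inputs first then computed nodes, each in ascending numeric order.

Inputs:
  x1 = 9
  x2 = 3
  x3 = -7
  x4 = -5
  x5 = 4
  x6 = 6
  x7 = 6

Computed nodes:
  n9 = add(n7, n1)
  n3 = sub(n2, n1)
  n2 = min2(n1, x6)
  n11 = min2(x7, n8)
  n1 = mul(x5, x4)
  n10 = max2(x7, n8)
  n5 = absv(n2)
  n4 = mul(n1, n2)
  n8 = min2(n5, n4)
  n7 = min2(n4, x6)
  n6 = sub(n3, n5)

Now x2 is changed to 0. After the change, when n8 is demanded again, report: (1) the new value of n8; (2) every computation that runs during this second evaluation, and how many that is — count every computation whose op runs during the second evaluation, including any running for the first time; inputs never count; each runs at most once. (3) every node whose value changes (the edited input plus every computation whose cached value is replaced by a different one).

Initial pass — values computed on the first demand:
  n1 = mul(4, -5) = -20
  n2 = min2(-20, 6) = -20
  n4 = mul(-20, -20) = 400
  n5 = absv(-20) = 20
  n8 = min2(20, 400) = 20

Second demand — change propagation:
  no demanded computation ever read x2, so the edit dirties nothing and nothing runs.

The important point: nothing the output needs ever reads x2, so the edit is invisible to it.

n8 now evaluates to 20.
Run set: none (0 run).
Changed values: x2.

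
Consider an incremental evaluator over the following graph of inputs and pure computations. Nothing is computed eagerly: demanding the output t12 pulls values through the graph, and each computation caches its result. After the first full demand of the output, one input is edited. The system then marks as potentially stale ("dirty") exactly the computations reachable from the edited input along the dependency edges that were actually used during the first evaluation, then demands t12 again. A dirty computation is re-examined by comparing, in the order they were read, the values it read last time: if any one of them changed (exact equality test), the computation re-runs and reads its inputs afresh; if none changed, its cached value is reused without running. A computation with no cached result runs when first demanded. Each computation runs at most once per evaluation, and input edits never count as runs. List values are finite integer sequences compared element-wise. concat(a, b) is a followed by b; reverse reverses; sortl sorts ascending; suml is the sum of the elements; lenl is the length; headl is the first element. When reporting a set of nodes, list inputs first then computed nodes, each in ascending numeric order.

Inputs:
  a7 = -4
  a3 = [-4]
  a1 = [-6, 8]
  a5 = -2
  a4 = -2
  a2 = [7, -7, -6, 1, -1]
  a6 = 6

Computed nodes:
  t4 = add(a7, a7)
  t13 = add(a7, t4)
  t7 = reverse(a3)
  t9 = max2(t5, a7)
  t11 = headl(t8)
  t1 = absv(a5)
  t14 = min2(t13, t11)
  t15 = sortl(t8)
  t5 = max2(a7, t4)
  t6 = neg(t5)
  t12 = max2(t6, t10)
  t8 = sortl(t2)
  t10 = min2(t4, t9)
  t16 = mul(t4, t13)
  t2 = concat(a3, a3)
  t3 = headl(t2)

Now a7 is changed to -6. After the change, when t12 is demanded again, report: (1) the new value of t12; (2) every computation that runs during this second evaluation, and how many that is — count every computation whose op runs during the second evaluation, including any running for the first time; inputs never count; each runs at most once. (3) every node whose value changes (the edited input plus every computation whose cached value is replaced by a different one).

t12 now evaluates to 6.
Run set: t4, t5, t6, t9, t10, t12 (6 run).
Changed values: a7, t4, t5, t6, t9, t10, t12.

Initial pass — values computed on the first demand:
  t4 = add(-4, -4) = -8
  t5 = max2(-4, -8) = -4
  t6 = neg(-4) = 4
  t9 = max2(-4, -4) = -4
  t10 = min2(-8, -4) = -8
  t12 = max2(4, -8) = 4

Second demand — change propagation:
  t4: re-runs because a7 -4->-6; a7 -4->-6; new result -12.
  t5: re-runs because a7 -4->-6; t4 -8->-12; new result -6.
  t6: re-runs because t5 -4->-6; new result 6.
  t9: re-runs because t5 -4->-6; a7 -4->-6; new result -6.
  t10: re-runs because t4 -8->-12; t9 -4->-6; new result -12.
  t12: re-runs because t6 4->6; t10 -8->-12; new result 6.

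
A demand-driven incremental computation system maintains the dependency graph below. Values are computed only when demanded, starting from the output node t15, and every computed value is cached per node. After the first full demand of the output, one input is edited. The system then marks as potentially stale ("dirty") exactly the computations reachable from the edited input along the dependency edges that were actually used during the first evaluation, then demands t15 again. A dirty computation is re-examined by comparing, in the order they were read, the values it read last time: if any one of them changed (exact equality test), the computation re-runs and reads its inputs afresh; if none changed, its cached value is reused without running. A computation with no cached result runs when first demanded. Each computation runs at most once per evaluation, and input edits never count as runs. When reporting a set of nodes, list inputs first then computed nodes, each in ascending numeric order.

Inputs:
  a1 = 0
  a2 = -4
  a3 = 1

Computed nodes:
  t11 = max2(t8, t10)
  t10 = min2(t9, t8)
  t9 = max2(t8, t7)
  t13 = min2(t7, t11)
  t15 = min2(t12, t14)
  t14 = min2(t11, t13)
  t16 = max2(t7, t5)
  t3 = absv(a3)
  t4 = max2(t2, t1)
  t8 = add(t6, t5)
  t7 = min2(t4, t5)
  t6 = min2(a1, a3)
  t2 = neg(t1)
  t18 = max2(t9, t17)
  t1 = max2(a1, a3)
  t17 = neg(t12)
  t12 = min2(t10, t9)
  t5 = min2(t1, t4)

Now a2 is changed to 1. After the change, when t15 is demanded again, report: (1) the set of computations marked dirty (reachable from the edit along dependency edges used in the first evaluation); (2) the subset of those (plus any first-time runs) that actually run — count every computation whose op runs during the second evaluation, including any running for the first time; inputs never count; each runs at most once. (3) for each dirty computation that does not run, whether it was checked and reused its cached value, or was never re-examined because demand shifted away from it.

Marked dirty: none.
Computations that run: none — 0 in total.
Every dirty computation ran.
Key observation: a2 is never demanded by the output, so the edit triggers no recomputation at all.

First evaluation (everything demanded from the output):
  t1 = max2(0, 1) = 1
  t2 = neg(1) = -1
  t4 = max2(-1, 1) = 1
  t5 = min2(1, 1) = 1
  t6 = min2(0, 1) = 0
  t7 = min2(1, 1) = 1
  t8 = add(0, 1) = 1
  t9 = max2(1, 1) = 1
  t10 = min2(1, 1) = 1
  t11 = max2(1, 1) = 1
  t12 = min2(1, 1) = 1
  t13 = min2(1, 1) = 1
  t14 = min2(1, 1) = 1
  t15 = min2(1, 1) = 1

Propagation after the edit:
  a2 feeds no computation that the output demands — nothing is marked dirty and nothing runs.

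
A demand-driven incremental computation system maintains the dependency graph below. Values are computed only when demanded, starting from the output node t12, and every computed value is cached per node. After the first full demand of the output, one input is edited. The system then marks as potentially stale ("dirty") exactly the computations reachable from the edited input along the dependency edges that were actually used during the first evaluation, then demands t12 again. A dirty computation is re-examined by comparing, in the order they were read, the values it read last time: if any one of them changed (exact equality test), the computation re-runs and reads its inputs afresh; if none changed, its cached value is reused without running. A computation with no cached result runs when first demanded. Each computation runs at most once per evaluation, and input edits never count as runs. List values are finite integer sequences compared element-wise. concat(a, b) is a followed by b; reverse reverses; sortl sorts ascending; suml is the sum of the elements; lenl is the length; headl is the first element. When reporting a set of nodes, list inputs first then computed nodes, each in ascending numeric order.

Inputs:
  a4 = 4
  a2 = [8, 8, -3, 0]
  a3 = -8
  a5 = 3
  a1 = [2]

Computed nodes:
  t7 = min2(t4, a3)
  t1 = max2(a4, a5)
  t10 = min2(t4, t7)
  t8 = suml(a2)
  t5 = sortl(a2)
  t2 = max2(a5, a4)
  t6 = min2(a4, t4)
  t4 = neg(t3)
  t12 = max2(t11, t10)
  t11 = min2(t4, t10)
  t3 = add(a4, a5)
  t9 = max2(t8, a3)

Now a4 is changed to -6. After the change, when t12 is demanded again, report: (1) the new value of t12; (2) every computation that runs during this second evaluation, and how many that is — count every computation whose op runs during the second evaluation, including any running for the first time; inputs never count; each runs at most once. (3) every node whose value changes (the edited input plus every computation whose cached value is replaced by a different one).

First evaluation (everything demanded from the output):
  t3 = add(4, 3) = 7
  t4 = neg(7) = -7
  t7 = min2(-7, -8) = -8
  t10 = min2(-7, -8) = -8
  t11 = min2(-7, -8) = -8
  t12 = max2(-8, -8) = -8

Propagation after the edit:
  t3: runs — a4 4->-6; result -3.
  t4: runs — t3 7->-3; result 3.
  t7: runs — t4 -7->3; result -8 (same value as before).
  t10: runs — t4 -7->3; result -8 (same value as before).
  t11: runs — t4 -7->3; result -8 (same value as before).
  t12: checked — values it read are unchanged (t11 unchanged, t10 unchanged); reused cached -8 without running.

Key observation: the cutoff stops propagation at t12 — its inputs' values are unchanged, so it reuses its cache.

New value of t12: -8.
Computations that run: t3, t4, t7, t10, t11 — 5 in total.
Values that change: a4, t3, t4.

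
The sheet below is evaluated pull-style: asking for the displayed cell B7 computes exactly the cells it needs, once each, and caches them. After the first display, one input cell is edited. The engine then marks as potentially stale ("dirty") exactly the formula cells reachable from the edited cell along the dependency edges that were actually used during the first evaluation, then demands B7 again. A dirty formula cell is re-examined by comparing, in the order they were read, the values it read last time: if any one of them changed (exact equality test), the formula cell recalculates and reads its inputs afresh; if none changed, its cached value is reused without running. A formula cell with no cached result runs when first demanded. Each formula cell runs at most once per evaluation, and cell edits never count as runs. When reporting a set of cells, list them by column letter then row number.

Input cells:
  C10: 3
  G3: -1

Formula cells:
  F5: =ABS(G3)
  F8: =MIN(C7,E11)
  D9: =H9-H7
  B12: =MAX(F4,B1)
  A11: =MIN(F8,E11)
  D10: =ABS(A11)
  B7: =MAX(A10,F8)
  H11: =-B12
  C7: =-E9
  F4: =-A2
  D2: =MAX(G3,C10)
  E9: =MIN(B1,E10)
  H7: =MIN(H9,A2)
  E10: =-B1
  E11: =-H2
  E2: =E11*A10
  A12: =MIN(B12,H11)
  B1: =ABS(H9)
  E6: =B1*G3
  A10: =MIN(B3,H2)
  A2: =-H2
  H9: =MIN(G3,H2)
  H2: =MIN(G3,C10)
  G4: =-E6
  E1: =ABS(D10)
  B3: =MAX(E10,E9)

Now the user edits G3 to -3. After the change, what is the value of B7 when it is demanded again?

Demanding B7 again yields 3.

First demand of the output computes:
  H2 = MIN(-1, 3) = -1
  E11 = -(-1) = 1
  H9 = MIN(-1, -1) = -1
  B1 = ABS(-1) = 1
  E10 = -(1) = -1
  E9 = MIN(1, -1) = -1
  B3 = MAX(-1, -1) = -1
  A10 = MIN(-1, -1) = -1
  C7 = -(-1) = 1
  F8 = MIN(1, 1) = 1
  B7 = MAX(-1, 1) = 1

After the edit, cleaning proceeds:
  H2: a read changed (G3 -1->-3) — executes, giving -3.
  E11: a read changed (H2 -1->-3) — executes, giving 3.
  H9: a read changed (G3 -1->-3; H2 -1->-3) — executes, giving -3.
  B1: a read changed (H9 -1->-3) — executes, giving 3.
  E10: a read changed (B1 1->3) — executes, giving -3.
  E9: a read changed (B1 1->3; E10 -1->-3) — executes, giving -3.
  B3: a read changed (E10 -1->-3; E9 -1->-3) — executes, giving -3.
  A10: a read changed (B3 -1->-3; H2 -1->-3) — executes, giving -3.
  C7: a read changed (E9 -1->-3) — executes, giving 3.
  F8: a read changed (C7 1->3; E11 1->3) — executes, giving 3.
  B7: a read changed (A10 -1->-3; F8 1->3) — executes, giving 3.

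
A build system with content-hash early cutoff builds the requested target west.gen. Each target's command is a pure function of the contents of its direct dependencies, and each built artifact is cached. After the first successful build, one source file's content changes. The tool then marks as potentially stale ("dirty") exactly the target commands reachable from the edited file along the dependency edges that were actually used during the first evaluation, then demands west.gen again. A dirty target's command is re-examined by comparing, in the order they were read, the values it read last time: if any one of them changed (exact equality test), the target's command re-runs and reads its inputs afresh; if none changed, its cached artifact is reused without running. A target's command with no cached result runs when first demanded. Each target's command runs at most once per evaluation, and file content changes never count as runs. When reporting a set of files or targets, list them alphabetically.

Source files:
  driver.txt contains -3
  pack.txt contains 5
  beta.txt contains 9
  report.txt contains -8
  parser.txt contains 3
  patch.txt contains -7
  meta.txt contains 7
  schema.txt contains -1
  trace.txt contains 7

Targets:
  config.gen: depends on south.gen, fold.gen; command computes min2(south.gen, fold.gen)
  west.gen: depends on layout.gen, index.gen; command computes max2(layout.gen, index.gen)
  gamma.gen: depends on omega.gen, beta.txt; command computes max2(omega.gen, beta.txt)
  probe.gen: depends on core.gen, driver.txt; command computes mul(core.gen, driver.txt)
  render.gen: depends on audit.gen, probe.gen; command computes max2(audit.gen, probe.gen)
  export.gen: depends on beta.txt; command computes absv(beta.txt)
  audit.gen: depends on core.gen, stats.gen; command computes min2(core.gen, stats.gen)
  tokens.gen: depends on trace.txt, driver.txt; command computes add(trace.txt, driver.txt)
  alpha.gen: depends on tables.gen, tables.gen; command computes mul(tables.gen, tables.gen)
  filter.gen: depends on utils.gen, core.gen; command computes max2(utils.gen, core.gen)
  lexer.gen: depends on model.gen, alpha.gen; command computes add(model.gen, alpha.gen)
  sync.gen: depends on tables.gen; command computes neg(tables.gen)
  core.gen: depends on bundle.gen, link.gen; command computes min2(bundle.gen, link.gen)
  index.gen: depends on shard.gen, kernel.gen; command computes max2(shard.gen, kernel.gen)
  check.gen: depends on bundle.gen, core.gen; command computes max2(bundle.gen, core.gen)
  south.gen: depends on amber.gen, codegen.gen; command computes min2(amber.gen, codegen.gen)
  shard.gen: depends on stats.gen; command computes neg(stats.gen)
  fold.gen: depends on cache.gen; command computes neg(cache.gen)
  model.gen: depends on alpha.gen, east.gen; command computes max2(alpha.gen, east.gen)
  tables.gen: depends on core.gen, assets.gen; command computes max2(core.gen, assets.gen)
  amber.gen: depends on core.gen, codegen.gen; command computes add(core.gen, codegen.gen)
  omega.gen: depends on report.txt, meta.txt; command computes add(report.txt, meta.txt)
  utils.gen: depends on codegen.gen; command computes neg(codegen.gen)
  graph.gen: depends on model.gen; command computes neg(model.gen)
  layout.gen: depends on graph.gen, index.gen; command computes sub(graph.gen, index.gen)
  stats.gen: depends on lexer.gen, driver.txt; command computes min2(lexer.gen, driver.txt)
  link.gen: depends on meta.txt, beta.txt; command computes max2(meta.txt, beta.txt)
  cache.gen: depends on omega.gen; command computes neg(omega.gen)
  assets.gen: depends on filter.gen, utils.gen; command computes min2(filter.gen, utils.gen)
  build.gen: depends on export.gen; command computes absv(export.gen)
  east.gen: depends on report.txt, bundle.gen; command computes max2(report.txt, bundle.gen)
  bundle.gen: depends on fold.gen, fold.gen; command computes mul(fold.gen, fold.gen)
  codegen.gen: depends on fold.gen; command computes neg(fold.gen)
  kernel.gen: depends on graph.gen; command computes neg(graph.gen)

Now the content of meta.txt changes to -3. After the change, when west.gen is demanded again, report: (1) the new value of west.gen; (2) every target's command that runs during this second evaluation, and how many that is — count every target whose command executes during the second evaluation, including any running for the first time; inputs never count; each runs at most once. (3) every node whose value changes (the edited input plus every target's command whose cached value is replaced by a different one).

New value of west.gen: 121.
Target commands that run: alpha.gen, assets.gen, bundle.gen, cache.gen, codegen.gen, core.gen, east.gen, filter.gen, fold.gen, graph.gen, index.gen, kernel.gen, layout.gen, lexer.gen, link.gen, model.gen, omega.gen, stats.gen, tables.gen, utils.gen, west.gen — 21 in total.
Values that change: alpha.gen, assets.gen, bundle.gen, cache.gen, codegen.gen, core.gen, east.gen, filter.gen, fold.gen, graph.gen, index.gen, kernel.gen, layout.gen, lexer.gen, meta.txt, model.gen, omega.gen, tables.gen, utils.gen, west.gen.
Key observation: the cutoff stops propagation at shard.gen — its inputs' values are unchanged, so it reuses its cache.

First evaluation (everything demanded from the output):
  link.gen = max2(7, 9) = 9
  omega.gen = add(-8, 7) = -1
  cache.gen = neg(-1) = 1
  fold.gen = neg(1) = -1
  bundle.gen = mul(-1, -1) = 1
  codegen.gen = neg(-1) = 1
  core.gen = min2(1, 9) = 1
  east.gen = max2(-8, 1) = 1
  utils.gen = neg(1) = -1
  filter.gen = max2(-1, 1) = 1
  assets.gen = min2(1, -1) = -1
  tables.gen = max2(1, -1) = 1
  alpha.gen = mul(1, 1) = 1
  model.gen = max2(1, 1) = 1
  graph.gen = neg(1) = -1
  kernel.gen = neg(-1) = 1
  lexer.gen = add(1, 1) = 2
  stats.gen = min2(2, -3) = -3
  shard.gen = neg(-3) = 3
  index.gen = max2(3, 1) = 3
  layout.gen = sub(-1, 3) = -4
  west.gen = max2(-4, 3) = 3

Propagation after the edit:
  link.gen: runs — meta.txt 7->-3; result 9 (same value as before).
  omega.gen: runs — meta.txt 7->-3; result -11.
  cache.gen: runs — omega.gen -1->-11; result 11.
  fold.gen: runs — cache.gen 1->11; result -11.
  bundle.gen: runs — fold.gen -1->-11; fold.gen -1->-11; result 121.
  codegen.gen: runs — fold.gen -1->-11; result 11.
  core.gen: runs — bundle.gen 1->121; result 9.
  east.gen: runs — bundle.gen 1->121; result 121.
  utils.gen: runs — codegen.gen 1->11; result -11.
  filter.gen: runs — utils.gen -1->-11; core.gen 1->9; result 9.
  assets.gen: runs — filter.gen 1->9; utils.gen -1->-11; result -11.
  tables.gen: runs — core.gen 1->9; assets.gen -1->-11; result 9.
  alpha.gen: runs — tables.gen 1->9; tables.gen 1->9; result 81.
  model.gen: runs — alpha.gen 1->81; east.gen 1->121; result 121.
  graph.gen: runs — model.gen 1->121; result -121.
  kernel.gen: runs — graph.gen -1->-121; result 121.
  lexer.gen: runs — model.gen 1->121; alpha.gen 1->81; result 202.
  stats.gen: runs — lexer.gen 2->202; result -3 (same value as before).
  shard.gen: checked — values it read are unchanged (stats.gen unchanged); reused cached 3 without running.
  index.gen: runs — kernel.gen 1->121; result 121.
  layout.gen: runs — graph.gen -1->-121; index.gen 3->121; result -242.
  west.gen: runs — layout.gen -4->-242; index.gen 3->121; result 121.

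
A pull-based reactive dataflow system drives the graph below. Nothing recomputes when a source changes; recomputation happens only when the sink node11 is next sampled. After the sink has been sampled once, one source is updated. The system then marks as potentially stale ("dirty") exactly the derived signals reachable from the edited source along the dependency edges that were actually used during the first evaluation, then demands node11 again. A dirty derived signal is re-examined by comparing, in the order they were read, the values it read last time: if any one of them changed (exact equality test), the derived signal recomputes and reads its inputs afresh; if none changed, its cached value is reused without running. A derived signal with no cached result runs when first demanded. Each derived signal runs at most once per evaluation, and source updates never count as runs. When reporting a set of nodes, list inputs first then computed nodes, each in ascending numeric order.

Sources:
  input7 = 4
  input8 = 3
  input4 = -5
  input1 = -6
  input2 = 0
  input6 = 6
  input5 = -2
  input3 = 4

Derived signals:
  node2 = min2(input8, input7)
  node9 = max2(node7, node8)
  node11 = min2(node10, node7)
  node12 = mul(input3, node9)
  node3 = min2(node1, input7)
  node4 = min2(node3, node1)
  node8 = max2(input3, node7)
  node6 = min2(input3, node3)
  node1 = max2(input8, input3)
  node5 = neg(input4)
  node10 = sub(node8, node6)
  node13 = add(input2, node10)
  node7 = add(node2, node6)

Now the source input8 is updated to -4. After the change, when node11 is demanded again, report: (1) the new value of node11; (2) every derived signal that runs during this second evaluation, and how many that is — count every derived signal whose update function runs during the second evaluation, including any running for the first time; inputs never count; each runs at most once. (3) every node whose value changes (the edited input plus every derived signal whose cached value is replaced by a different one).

First evaluation (everything demanded from the output):
  node1 = max2(3, 4) = 4
  node2 = min2(3, 4) = 3
  node3 = min2(4, 4) = 4
  node6 = min2(4, 4) = 4
  node7 = add(3, 4) = 7
  node8 = max2(4, 7) = 7
  node10 = sub(7, 4) = 3
  node11 = min2(3, 7) = 3

Propagation after the edit:
  node1: runs — input8 3->-4; result 4 (same value as before).
  node2: runs — input8 3->-4; result -4.
  node3: checked — values it read are unchanged (node1 unchanged, input7 unchanged); reused cached 4 without running.
  node6: checked — values it read are unchanged (input3 unchanged, node3 unchanged); reused cached 4 without running.
  node7: runs — node2 3->-4; result 0.
  node8: runs — node7 7->0; result 4.
  node10: runs — node8 7->4; result 0.
  node11: runs — node10 3->0; node7 7->0; result 0.

Key observation: the cutoff stops propagation at node3 — its inputs' values are unchanged, so it reuses its cache.

New value of node11: 0.
Derived signals that run: node1, node2, node7, node8, node10, node11 — 6 in total.
Values that change: input8, node2, node7, node8, node10, node11.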